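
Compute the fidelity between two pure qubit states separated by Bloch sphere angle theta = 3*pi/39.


For states separated by angle theta on Bloch sphere:
F = cos^2(theta/2)
theta = 3*pi/39 = 0.2417
theta/2 = 0.1208
cos(theta/2) = 0.9927
F = 0.9855

0.9855


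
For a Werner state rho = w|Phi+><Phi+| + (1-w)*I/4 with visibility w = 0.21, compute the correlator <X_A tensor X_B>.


|Phi+> = (|00> + |11>)/sqrt(2)
For the pure Bell state, <X_A X_B> = +1 (Bell-state Pauli correlator).
The maximally-mixed part I/4 has tr(I/4 * P tensor P) = 0 for any traceless Pauli P.
So <X_A X_B>_rho = w * (+1) + (1 - w) * 0
= 0.21 * (+1)
= 0.2100

0.2100


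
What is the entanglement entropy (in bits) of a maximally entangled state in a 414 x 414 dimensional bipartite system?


For a maximally entangled state in d x d:
S = log2(d) = log2(414)
= 8.6935

8.6935


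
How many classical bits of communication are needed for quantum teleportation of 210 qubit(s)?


Quantum teleportation requires 2 classical bits per qubit teleported.
210 qubit(s) -> 2 * 210 = 420 classical bits

420


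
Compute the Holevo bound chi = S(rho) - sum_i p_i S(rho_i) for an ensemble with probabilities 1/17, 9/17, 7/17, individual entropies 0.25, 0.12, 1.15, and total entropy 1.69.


chi = S(rho) - sum_i p_i * S(rho_i)
Weighted entropy = 1/17 * 0.25 + 9/17 * 0.12 + 7/17 * 1.15
= 0.5518
chi = 1.69 - 0.5518
= 1.1382

1.1382


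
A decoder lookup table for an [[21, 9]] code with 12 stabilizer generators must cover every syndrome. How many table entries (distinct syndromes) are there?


Each stabilizer generator gives a binary (+1 or -1) measurement outcome.
With 12 independent generators:
Total syndromes = 2^12
= 4096

4096


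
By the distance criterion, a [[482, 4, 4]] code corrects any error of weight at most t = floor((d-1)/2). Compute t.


Code parameters: [[482, 4, 4]], distance d = 4.
Number of correctable errors = floor((d-1)/2)
= floor((4 - 1)/2)
= floor(3/2)
= 1

1


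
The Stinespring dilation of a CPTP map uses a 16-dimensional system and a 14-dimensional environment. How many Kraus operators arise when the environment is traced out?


Tracing out the environment in an orthonormal basis {|i>_E} gives Kraus operators K_i = <i|_E U |0>_E.
Number of Kraus operators = dim(H_env) = d_env
= 14

14


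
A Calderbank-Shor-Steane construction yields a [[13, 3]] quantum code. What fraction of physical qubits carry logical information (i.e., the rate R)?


Code rate R = k/n
= 3/13
= 0.2308

0.2308


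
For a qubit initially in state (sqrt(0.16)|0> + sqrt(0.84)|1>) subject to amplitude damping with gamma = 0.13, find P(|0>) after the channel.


For amplitude damping with parameter gamma on state sqrt(a)|0> + sqrt(b)|1>:
alpha^2 = 0.16, beta^2 = 0.84
P(|0>) = alpha^2 + gamma * beta^2
= 0.16 + 0.13 * 0.84
= 0.16 + 0.1092
= 0.2692

0.2692


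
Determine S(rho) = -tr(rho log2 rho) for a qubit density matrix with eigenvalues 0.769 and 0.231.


S = -p*log2(p) - (1-p)*log2(1-p)
p = 0.7690, 1-p = 0.2310
= -0.7690 * log2(0.7690) - 0.2310 * log2(0.2310)
= -(-0.2914) - (-0.4883)
= 0.7798

0.7798


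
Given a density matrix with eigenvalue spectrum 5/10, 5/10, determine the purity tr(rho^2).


tr(rho^2) = sum of eigenvalues squared
= (5/10)^2 + (5/10)^2
= (25 + 25) / 100
= 50/100
= 0.5000

0.5000


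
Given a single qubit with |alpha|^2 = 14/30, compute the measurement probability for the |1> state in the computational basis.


|alpha|^2 = 14/30 = 0.4667
|beta|^2 = 1 - 14/30 = 16/30 = 0.5333
P(|1>) = |beta|^2 = 0.5333

0.5333


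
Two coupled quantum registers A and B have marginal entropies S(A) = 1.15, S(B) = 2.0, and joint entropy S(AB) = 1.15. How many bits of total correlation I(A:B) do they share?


I(A:B) = S(A) + S(B) - S(AB)
= 1.15 + 2.0 - 1.15
= 2.0000

2.0000


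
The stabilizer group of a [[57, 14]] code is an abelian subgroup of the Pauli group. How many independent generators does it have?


For an [[n,k]] stabilizer code:
Number of stabilizer generators = n - k
= 57 - 14
= 43

43


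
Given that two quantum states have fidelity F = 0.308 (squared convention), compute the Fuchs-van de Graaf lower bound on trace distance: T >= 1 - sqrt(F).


Fuchs-van de Graaf (squared-fidelity convention): 1 - sqrt(F) <= T <= sqrt(1 - F).
Lower bound: T >= 1 - sqrt(F)
sqrt(F) = sqrt(0.308) = 0.5550
T >= 1 - 0.5550
T >= 0.4450

0.4450


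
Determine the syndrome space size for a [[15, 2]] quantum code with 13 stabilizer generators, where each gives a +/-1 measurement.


Each stabilizer generator gives a binary (+1 or -1) measurement outcome.
With 13 independent generators:
Total syndromes = 2^13
= 8192

8192


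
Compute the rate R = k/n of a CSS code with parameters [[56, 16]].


Code rate R = k/n
= 16/56
= 0.2857

0.2857


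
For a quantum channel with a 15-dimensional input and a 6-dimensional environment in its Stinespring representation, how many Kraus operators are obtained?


Tracing out the environment in an orthonormal basis {|i>_E} gives Kraus operators K_i = <i|_E U |0>_E.
Number of Kraus operators = dim(H_env) = d_env
= 6

6


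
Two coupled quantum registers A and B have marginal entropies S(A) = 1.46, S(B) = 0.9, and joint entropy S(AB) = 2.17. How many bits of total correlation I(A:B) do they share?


I(A:B) = S(A) + S(B) - S(AB)
= 1.46 + 0.9 - 2.17
= 0.1900

0.1900


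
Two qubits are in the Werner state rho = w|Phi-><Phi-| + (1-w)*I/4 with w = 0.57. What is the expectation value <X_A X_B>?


|Phi-> = (|00> - |11>)/sqrt(2)
For the pure Bell state, <X_A X_B> = -1 (Bell-state Pauli correlator).
The maximally-mixed part I/4 has tr(I/4 * P tensor P) = 0 for any traceless Pauli P.
So <X_A X_B>_rho = w * (-1) + (1 - w) * 0
= 0.57 * (-1)
= -0.5700

-0.5700


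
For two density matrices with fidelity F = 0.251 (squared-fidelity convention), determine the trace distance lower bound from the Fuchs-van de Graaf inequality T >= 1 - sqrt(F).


Fuchs-van de Graaf (squared-fidelity convention): 1 - sqrt(F) <= T <= sqrt(1 - F).
Lower bound: T >= 1 - sqrt(F)
sqrt(F) = sqrt(0.251) = 0.5010
T >= 1 - 0.5010
T >= 0.4990

0.4990


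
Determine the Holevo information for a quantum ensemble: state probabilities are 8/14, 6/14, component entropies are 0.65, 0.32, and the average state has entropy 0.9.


chi = S(rho) - sum_i p_i * S(rho_i)
Weighted entropy = 8/14 * 0.65 + 6/14 * 0.32
= 0.5086
chi = 0.9 - 0.5086
= 0.3914

0.3914


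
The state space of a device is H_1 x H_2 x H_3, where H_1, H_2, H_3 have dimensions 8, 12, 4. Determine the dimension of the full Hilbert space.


dim(H_1 x H_2 x H_3) = 8 * 12 * 4
= 96 * 4
= 384

384


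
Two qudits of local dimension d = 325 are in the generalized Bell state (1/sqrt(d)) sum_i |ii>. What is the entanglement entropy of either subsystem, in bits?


For a maximally entangled state in d x d:
S = log2(d) = log2(325)
= 8.3443

8.3443


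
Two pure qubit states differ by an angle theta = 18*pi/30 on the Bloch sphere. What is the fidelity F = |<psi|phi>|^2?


For states separated by angle theta on Bloch sphere:
F = cos^2(theta/2)
theta = 18*pi/30 = 1.8850
theta/2 = 0.9425
cos(theta/2) = 0.5878
F = 0.3455

0.3455


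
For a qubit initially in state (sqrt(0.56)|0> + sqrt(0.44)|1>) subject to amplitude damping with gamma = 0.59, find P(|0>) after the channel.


For amplitude damping with parameter gamma on state sqrt(a)|0> + sqrt(b)|1>:
alpha^2 = 0.56, beta^2 = 0.44
P(|0>) = alpha^2 + gamma * beta^2
= 0.56 + 0.59 * 0.44
= 0.56 + 0.2596
= 0.8196

0.8196


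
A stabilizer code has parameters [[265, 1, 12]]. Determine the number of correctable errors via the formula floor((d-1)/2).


Code parameters: [[265, 1, 12]], distance d = 12.
Number of correctable errors = floor((d-1)/2)
= floor((12 - 1)/2)
= floor(11/2)
= 5

5


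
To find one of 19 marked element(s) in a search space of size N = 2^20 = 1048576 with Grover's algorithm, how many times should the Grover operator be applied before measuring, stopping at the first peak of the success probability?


After j Grover iterations the success probability is P(j) = sin^2((2j+1)*theta), where sin(theta) = sqrt(k/N).
N = 2^20 = 1048576, k = 19
sin(theta) = sqrt(k/N) = 0.00425673725
theta = arcsin(sqrt(k/N)) = 0.004256750105 rad
P(j) reaches its first maximum when (2j+1)*theta is as close as possible to pi/2, i.e. j = round(pi/(4*theta) - 1/2).
pi/(4*theta) - 1/2 = 184.0065
(For comparison, the common estimate pi/4 * sqrt(N/k) = 184.5071; the exact maximiser is used here.)
Optimal iterations = 184

184


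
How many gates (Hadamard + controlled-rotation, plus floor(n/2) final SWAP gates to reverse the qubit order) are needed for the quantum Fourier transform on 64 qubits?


Hadamard gates: 64
Controlled rotations: n*(n-1)/2 = 64*63/2 = 2016
SWAP gates: floor(n/2) = floor(64/2) = 32
Total = 64 + 2016 + 32
= 2112

2112


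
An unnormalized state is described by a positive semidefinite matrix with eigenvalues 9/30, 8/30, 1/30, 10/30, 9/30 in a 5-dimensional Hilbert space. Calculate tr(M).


tr(M) = sum of eigenvalues
= 9/30 + 8/30 + 1/30 + 10/30 + 9/30
= 37/30
= 1.2333

1.2333


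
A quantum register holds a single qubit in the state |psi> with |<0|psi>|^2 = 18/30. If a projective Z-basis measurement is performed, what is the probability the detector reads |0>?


|alpha|^2 = 18/30 = 0.6000
|beta|^2 = 1 - 18/30 = 12/30 = 0.4000
P(|0>) = |alpha|^2 = 0.6000

0.6000


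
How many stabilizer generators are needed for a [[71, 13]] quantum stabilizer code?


For an [[n,k]] stabilizer code:
Number of stabilizer generators = n - k
= 71 - 13
= 58

58


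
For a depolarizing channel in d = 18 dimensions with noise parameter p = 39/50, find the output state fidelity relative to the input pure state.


F = (1-p) + p/d
= (1 - 0.7800) + 0.7800/18
= 0.2200 + 0.0433
= 0.2633

0.2633


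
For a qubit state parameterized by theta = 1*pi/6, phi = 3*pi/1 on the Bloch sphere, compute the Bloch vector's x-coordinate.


theta = 0.5236, phi = 9.4248
r_x = sin(theta)*cos(phi) = 0.5000 * -1.0000
r_x = -0.5000

-0.5000


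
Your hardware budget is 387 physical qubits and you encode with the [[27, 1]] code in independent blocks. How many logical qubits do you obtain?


Each code block uses 27 physical qubits for 1 logical qubit(s).
Number of complete blocks = floor(387 / 27) = 14
Logical qubits = 14 * 1
= 14

14


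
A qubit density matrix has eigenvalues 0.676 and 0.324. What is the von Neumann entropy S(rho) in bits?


S = -p*log2(p) - (1-p)*log2(1-p)
p = 0.6760, 1-p = 0.3240
= -0.6760 * log2(0.6760) - 0.3240 * log2(0.3240)
= -(-0.3819) - (-0.5268)
= 0.9087

0.9087


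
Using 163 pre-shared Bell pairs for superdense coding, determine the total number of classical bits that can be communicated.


Superdense coding allows 2 classical bits per shared entangled pair.
163 pair(s) -> 2 * 163 = 326 classical bits

326


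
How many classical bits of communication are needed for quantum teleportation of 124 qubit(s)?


Quantum teleportation requires 2 classical bits per qubit teleported.
124 qubit(s) -> 2 * 124 = 248 classical bits

248


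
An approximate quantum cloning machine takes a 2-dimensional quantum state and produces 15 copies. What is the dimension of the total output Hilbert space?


Output space = H^(tensor 15) where dim(H) = 2
dim = 2^15
= 4 (after 2 factors)
= 8 (after 3 factors)
= 16 (after 4 factors)
= 32 (after 5 factors)
= 64 (after 6 factors)
= 128 (after 7 factors)
= 256 (after 8 factors)
= 512 (after 9 factors)
= 1024 (after 10 factors)
= 2048 (after 11 factors)
= 4096 (after 12 factors)
= 8192 (after 13 factors)
= 16384 (after 14 factors)
= 32768 (after 15 factors)
= 32768

32768


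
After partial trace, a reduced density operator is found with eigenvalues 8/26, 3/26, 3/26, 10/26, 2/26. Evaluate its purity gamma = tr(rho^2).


tr(rho^2) = sum of eigenvalues squared
= (8/26)^2 + (3/26)^2 + (3/26)^2 + (10/26)^2 + (2/26)^2
= (64 + 9 + 9 + 100 + 4) / 676
= 186/676
= 0.2751

0.2751


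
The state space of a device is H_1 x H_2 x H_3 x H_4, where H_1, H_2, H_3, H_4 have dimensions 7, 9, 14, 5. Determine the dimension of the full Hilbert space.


dim(H_1 x H_2 x H_3 x H_4) = 7 * 9 * 14 * 5
= 63 * 14 * 5
= 882 * 5
= 4410

4410


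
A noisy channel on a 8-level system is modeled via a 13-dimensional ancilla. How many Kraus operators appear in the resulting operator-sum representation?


Tracing out the environment in an orthonormal basis {|i>_E} gives Kraus operators K_i = <i|_E U |0>_E.
Number of Kraus operators = dim(H_env) = d_env
= 13

13


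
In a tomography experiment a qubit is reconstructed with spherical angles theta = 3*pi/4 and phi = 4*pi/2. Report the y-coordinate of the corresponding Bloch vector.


theta = 2.3562, phi = 6.2832
r_y = sin(theta)*sin(phi) = 0.7071 * 0.0000
r_y = 0.0000

0.0000


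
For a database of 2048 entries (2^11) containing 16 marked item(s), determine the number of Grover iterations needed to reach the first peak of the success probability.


After j Grover iterations the success probability is P(j) = sin^2((2j+1)*theta), where sin(theta) = sqrt(k/N).
N = 2^11 = 2048, k = 16
sin(theta) = sqrt(k/N) = 0.08838834765
theta = arcsin(sqrt(k/N)) = 0.08850384314 rad
P(j) reaches its first maximum when (2j+1)*theta is as close as possible to pi/2, i.e. j = round(pi/(4*theta) - 1/2).
pi/(4*theta) - 1/2 = 8.3742
(For comparison, the common estimate pi/4 * sqrt(N/k) = 8.8858; the exact maximiser is used here.)
Optimal iterations = 8

8


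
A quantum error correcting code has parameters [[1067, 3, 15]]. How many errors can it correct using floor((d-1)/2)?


Code parameters: [[1067, 3, 15]], distance d = 15.
Number of correctable errors = floor((d-1)/2)
= floor((15 - 1)/2)
= floor(14/2)
= 7

7


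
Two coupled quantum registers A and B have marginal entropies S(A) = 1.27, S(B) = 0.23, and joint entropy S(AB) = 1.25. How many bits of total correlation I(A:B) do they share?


I(A:B) = S(A) + S(B) - S(AB)
= 1.27 + 0.23 - 1.25
= 0.2500

0.2500


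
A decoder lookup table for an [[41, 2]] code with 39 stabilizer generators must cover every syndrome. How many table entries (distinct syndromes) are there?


Each stabilizer generator gives a binary (+1 or -1) measurement outcome.
With 39 independent generators:
Total syndromes = 2^39
= 549755813888

549755813888


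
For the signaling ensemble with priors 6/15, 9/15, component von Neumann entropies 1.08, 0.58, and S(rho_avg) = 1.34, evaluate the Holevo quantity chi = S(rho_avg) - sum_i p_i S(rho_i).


chi = S(rho) - sum_i p_i * S(rho_i)
Weighted entropy = 6/15 * 1.08 + 9/15 * 0.58
= 0.7800
chi = 1.34 - 0.7800
= 0.5600

0.5600


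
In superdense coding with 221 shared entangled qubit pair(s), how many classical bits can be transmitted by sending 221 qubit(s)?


Superdense coding allows 2 classical bits per shared entangled pair.
221 pair(s) -> 2 * 221 = 442 classical bits

442


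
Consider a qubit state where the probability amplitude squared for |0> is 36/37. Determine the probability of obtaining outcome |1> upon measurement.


|alpha|^2 = 36/37 = 0.9730
|beta|^2 = 1 - 36/37 = 1/37 = 0.0270
P(|1>) = |beta|^2 = 0.0270

0.0270


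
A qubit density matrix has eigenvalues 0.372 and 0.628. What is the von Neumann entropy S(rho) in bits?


S = -p*log2(p) - (1-p)*log2(1-p)
p = 0.3720, 1-p = 0.6280
= -0.3720 * log2(0.3720) - 0.6280 * log2(0.6280)
= -(-0.5307) - (-0.4215)
= 0.9522

0.9522


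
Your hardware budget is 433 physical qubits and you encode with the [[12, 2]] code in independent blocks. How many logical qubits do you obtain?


Each code block uses 12 physical qubits for 2 logical qubit(s).
Number of complete blocks = floor(433 / 12) = 36
Logical qubits = 36 * 2
= 72

72


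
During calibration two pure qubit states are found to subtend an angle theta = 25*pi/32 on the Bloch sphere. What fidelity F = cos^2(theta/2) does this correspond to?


For states separated by angle theta on Bloch sphere:
F = cos^2(theta/2)
theta = 25*pi/32 = 2.4544
theta/2 = 1.2272
cos(theta/2) = 0.3369
F = 0.1135

0.1135


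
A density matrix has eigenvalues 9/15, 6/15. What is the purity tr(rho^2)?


tr(rho^2) = sum of eigenvalues squared
= (9/15)^2 + (6/15)^2
= (81 + 36) / 225
= 117/225
= 0.5200

0.5200


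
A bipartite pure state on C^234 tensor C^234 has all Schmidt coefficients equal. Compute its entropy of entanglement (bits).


For a maximally entangled state in d x d:
S = log2(d) = log2(234)
= 7.8704

7.8704


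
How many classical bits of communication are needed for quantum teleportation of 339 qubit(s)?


Quantum teleportation requires 2 classical bits per qubit teleported.
339 qubit(s) -> 2 * 339 = 678 classical bits

678


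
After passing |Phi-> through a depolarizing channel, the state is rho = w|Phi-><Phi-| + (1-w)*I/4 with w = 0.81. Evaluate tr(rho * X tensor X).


|Phi-> = (|00> - |11>)/sqrt(2)
For the pure Bell state, <X_A X_B> = -1 (Bell-state Pauli correlator).
The maximally-mixed part I/4 has tr(I/4 * P tensor P) = 0 for any traceless Pauli P.
So <X_A X_B>_rho = w * (-1) + (1 - w) * 0
= 0.81 * (-1)
= -0.8100

-0.8100


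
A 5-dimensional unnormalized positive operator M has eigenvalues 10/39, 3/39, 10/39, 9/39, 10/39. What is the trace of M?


tr(M) = sum of eigenvalues
= 10/39 + 3/39 + 10/39 + 9/39 + 10/39
= 42/39
= 1.0769

1.0769


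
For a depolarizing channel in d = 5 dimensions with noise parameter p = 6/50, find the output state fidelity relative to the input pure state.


F = (1-p) + p/d
= (1 - 0.1200) + 0.1200/5
= 0.8800 + 0.0240
= 0.9040

0.9040


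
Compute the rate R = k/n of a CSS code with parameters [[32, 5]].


Code rate R = k/n
= 5/32
= 0.1562

0.1562


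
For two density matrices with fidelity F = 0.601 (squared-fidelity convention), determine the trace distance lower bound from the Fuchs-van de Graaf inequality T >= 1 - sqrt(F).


Fuchs-van de Graaf (squared-fidelity convention): 1 - sqrt(F) <= T <= sqrt(1 - F).
Lower bound: T >= 1 - sqrt(F)
sqrt(F) = sqrt(0.601) = 0.7752
T >= 1 - 0.7752
T >= 0.2248

0.2248


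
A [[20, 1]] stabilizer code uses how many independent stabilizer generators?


For an [[n,k]] stabilizer code:
Number of stabilizer generators = n - k
= 20 - 1
= 19

19


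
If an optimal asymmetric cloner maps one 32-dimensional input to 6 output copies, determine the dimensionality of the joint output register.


Output space = H^(tensor 6) where dim(H) = 32
dim = 32^6
= 1024 (after 2 factors)
= 32768 (after 3 factors)
= 1048576 (after 4 factors)
= 33554432 (after 5 factors)
= 1073741824 (after 6 factors)
= 1073741824

1073741824


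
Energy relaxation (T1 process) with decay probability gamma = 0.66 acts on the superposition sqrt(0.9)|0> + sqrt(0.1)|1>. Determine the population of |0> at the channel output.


For amplitude damping with parameter gamma on state sqrt(a)|0> + sqrt(b)|1>:
alpha^2 = 0.9, beta^2 = 0.1
P(|0>) = alpha^2 + gamma * beta^2
= 0.9 + 0.66 * 0.1
= 0.9 + 0.0660
= 0.9660

0.9660


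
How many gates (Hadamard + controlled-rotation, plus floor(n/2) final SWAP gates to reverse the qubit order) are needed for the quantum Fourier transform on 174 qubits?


Hadamard gates: 174
Controlled rotations: n*(n-1)/2 = 174*173/2 = 15051
SWAP gates: floor(n/2) = floor(174/2) = 87
Total = 174 + 15051 + 87
= 15312

15312


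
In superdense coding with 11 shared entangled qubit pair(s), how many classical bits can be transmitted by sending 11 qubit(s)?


Superdense coding allows 2 classical bits per shared entangled pair.
11 pair(s) -> 2 * 11 = 22 classical bits

22


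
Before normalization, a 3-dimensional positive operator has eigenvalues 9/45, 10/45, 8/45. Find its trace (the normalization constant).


tr(M) = sum of eigenvalues
= 9/45 + 10/45 + 8/45
= 27/45
= 0.6000

0.6000


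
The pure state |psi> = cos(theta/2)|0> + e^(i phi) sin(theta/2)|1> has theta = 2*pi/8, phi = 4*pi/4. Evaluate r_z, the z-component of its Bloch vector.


theta = 0.7854, phi = 3.1416
r_z = cos(theta) = 0.7071

0.7071


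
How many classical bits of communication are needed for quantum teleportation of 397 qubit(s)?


Quantum teleportation requires 2 classical bits per qubit teleported.
397 qubit(s) -> 2 * 397 = 794 classical bits

794


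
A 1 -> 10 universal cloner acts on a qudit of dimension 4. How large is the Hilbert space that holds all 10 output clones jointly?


Output space = H^(tensor 10) where dim(H) = 4
dim = 4^10
= 16 (after 2 factors)
= 64 (after 3 factors)
= 256 (after 4 factors)
= 1024 (after 5 factors)
= 4096 (after 6 factors)
= 16384 (after 7 factors)
= 65536 (after 8 factors)
= 262144 (after 9 factors)
= 1048576 (after 10 factors)
= 1048576

1048576


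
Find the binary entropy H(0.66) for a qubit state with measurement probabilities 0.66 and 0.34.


S = -p*log2(p) - (1-p)*log2(1-p)
p = 0.6600, 1-p = 0.3400
= -0.6600 * log2(0.6600) - 0.3400 * log2(0.3400)
= -(-0.3956) - (-0.5292)
= 0.9248

0.9248


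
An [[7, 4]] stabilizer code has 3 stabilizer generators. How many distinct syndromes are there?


Each stabilizer generator gives a binary (+1 or -1) measurement outcome.
With 3 independent generators:
Total syndromes = 2^3
= 8

8


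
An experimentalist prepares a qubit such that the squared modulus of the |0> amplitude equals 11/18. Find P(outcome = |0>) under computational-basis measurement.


|alpha|^2 = 11/18 = 0.6111
|beta|^2 = 1 - 11/18 = 7/18 = 0.3889
P(|0>) = |alpha|^2 = 0.6111

0.6111


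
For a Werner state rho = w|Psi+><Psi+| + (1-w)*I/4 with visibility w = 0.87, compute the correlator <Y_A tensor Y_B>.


|Psi+> = (|01> + |10>)/sqrt(2)
For the pure Bell state, <Y_A Y_B> = +1 (Bell-state Pauli correlator).
The maximally-mixed part I/4 has tr(I/4 * P tensor P) = 0 for any traceless Pauli P.
So <Y_A Y_B>_rho = w * (+1) + (1 - w) * 0
= 0.87 * (+1)
= 0.8700

0.8700


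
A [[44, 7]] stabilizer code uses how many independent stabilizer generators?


For an [[n,k]] stabilizer code:
Number of stabilizer generators = n - k
= 44 - 7
= 37

37


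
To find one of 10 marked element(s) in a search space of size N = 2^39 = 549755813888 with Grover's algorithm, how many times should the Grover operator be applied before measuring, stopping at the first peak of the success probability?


After j Grover iterations the success probability is P(j) = sin^2((2j+1)*theta), where sin(theta) = sqrt(k/N).
N = 2^39 = 549755813888, k = 10
sin(theta) = sqrt(k/N) = 4.2649612e-06
theta = arcsin(sqrt(k/N)) = 4.2649612e-06 rad
P(j) reaches its first maximum when (2j+1)*theta is as close as possible to pi/2, i.e. j = round(pi/(4*theta) - 1/2).
pi/(4*theta) - 1/2 = 184150.8033
(For comparison, the common estimate pi/4 * sqrt(N/k) = 184151.3033; the exact maximiser is used here.)
Optimal iterations = 184151

184151


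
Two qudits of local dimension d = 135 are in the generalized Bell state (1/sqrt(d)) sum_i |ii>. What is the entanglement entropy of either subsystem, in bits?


For a maximally entangled state in d x d:
S = log2(d) = log2(135)
= 7.0768

7.0768


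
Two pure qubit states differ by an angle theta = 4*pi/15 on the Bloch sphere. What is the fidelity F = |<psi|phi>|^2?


For states separated by angle theta on Bloch sphere:
F = cos^2(theta/2)
theta = 4*pi/15 = 0.8378
theta/2 = 0.4189
cos(theta/2) = 0.9135
F = 0.8346

0.8346


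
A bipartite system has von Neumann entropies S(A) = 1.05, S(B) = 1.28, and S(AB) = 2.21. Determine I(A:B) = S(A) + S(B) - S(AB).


I(A:B) = S(A) + S(B) - S(AB)
= 1.05 + 1.28 - 2.21
= 0.1200

0.1200


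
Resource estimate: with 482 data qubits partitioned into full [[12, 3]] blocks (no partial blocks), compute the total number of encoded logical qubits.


Each code block uses 12 physical qubits for 3 logical qubit(s).
Number of complete blocks = floor(482 / 12) = 40
Logical qubits = 40 * 3
= 120

120


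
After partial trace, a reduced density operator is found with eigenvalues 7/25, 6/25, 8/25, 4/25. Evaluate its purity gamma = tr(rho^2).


tr(rho^2) = sum of eigenvalues squared
= (7/25)^2 + (6/25)^2 + (8/25)^2 + (4/25)^2
= (49 + 36 + 64 + 16) / 625
= 165/625
= 0.2640

0.2640


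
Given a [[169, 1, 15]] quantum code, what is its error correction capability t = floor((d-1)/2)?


Code parameters: [[169, 1, 15]], distance d = 15.
Number of correctable errors = floor((d-1)/2)
= floor((15 - 1)/2)
= floor(14/2)
= 7

7


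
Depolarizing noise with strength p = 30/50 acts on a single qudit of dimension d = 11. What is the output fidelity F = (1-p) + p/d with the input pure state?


F = (1-p) + p/d
= (1 - 0.6000) + 0.6000/11
= 0.4000 + 0.0545
= 0.4545

0.4545


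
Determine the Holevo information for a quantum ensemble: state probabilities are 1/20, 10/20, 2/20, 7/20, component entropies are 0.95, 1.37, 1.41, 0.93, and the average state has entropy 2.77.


chi = S(rho) - sum_i p_i * S(rho_i)
Weighted entropy = 1/20 * 0.95 + 10/20 * 1.37 + 2/20 * 1.41 + 7/20 * 0.93
= 1.1990
chi = 2.77 - 1.1990
= 1.5710

1.5710


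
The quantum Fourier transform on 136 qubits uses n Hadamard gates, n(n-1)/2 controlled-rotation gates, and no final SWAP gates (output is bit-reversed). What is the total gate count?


Hadamard gates: 136
Controlled rotations: n*(n-1)/2 = 136*135/2 = 9180
SWAP gates: 0 (omitted)
Total = 136 + 9180
= 9316

9316


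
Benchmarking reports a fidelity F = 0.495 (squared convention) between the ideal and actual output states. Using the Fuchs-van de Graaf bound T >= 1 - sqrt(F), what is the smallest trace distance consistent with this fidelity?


Fuchs-van de Graaf (squared-fidelity convention): 1 - sqrt(F) <= T <= sqrt(1 - F).
Lower bound: T >= 1 - sqrt(F)
sqrt(F) = sqrt(0.495) = 0.7036
T >= 1 - 0.7036
T >= 0.2964

0.2964


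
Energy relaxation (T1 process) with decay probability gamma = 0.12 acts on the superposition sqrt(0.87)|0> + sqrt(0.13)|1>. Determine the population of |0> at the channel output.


For amplitude damping with parameter gamma on state sqrt(a)|0> + sqrt(b)|1>:
alpha^2 = 0.87, beta^2 = 0.13
P(|0>) = alpha^2 + gamma * beta^2
= 0.87 + 0.12 * 0.13
= 0.87 + 0.0156
= 0.8856

0.8856


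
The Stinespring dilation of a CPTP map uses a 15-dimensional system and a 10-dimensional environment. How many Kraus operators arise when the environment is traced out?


Tracing out the environment in an orthonormal basis {|i>_E} gives Kraus operators K_i = <i|_E U |0>_E.
Number of Kraus operators = dim(H_env) = d_env
= 10

10


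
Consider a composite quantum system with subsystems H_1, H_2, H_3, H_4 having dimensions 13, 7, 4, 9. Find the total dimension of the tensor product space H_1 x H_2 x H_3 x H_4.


dim(H_1 x H_2 x H_3 x H_4) = 13 * 7 * 4 * 9
= 91 * 4 * 9
= 364 * 9
= 3276

3276


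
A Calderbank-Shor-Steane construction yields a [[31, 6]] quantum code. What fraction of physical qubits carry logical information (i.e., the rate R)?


Code rate R = k/n
= 6/31
= 0.1935

0.1935


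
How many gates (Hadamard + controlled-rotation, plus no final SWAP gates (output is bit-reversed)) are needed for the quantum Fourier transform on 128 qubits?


Hadamard gates: 128
Controlled rotations: n*(n-1)/2 = 128*127/2 = 8128
SWAP gates: 0 (omitted)
Total = 128 + 8128
= 8256

8256


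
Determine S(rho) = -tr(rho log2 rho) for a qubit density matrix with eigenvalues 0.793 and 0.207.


S = -p*log2(p) - (1-p)*log2(1-p)
p = 0.7930, 1-p = 0.2070
= -0.7930 * log2(0.7930) - 0.2070 * log2(0.2070)
= -(-0.2653) - (-0.4704)
= 0.7357

0.7357


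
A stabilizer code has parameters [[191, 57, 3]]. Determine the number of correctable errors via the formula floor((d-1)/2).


Code parameters: [[191, 57, 3]], distance d = 3.
Number of correctable errors = floor((d-1)/2)
= floor((3 - 1)/2)
= floor(2/2)
= 1

1


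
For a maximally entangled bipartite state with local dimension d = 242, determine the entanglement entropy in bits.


For a maximally entangled state in d x d:
S = log2(d) = log2(242)
= 7.9189

7.9189


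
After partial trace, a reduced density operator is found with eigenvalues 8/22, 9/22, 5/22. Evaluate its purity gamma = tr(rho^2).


tr(rho^2) = sum of eigenvalues squared
= (8/22)^2 + (9/22)^2 + (5/22)^2
= (64 + 81 + 25) / 484
= 170/484
= 0.3512

0.3512


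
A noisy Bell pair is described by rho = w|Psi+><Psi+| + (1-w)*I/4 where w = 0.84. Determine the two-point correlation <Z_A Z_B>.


|Psi+> = (|01> + |10>)/sqrt(2)
For the pure Bell state, <Z_A Z_B> = -1 (Bell-state Pauli correlator).
The maximally-mixed part I/4 has tr(I/4 * P tensor P) = 0 for any traceless Pauli P.
So <Z_A Z_B>_rho = w * (-1) + (1 - w) * 0
= 0.84 * (-1)
= -0.8400

-0.8400


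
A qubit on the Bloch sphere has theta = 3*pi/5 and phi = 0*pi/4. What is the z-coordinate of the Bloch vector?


theta = 1.8850, phi = 0.0000
r_z = cos(theta) = -0.3090

-0.3090


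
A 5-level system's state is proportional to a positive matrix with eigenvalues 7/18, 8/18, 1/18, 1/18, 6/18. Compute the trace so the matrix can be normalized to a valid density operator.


tr(M) = sum of eigenvalues
= 7/18 + 8/18 + 1/18 + 1/18 + 6/18
= 23/18
= 1.2778

1.2778


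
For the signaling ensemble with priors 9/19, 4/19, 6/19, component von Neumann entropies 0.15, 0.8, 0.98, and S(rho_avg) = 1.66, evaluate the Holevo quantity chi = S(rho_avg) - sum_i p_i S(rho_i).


chi = S(rho) - sum_i p_i * S(rho_i)
Weighted entropy = 9/19 * 0.15 + 4/19 * 0.8 + 6/19 * 0.98
= 0.5489
chi = 1.66 - 0.5489
= 1.1111

1.1111


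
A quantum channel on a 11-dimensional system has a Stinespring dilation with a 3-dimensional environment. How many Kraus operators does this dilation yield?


Tracing out the environment in an orthonormal basis {|i>_E} gives Kraus operators K_i = <i|_E U |0>_E.
Number of Kraus operators = dim(H_env) = d_env
= 3

3


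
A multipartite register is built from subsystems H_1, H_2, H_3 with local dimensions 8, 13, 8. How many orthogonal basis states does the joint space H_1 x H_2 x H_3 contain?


dim(H_1 x H_2 x H_3) = 8 * 13 * 8
= 104 * 8
= 832

832


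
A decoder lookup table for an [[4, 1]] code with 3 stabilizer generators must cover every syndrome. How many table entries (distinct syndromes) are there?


Each stabilizer generator gives a binary (+1 or -1) measurement outcome.
With 3 independent generators:
Total syndromes = 2^3
= 8

8


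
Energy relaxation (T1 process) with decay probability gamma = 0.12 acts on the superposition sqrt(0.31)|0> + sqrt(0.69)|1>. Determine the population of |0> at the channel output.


For amplitude damping with parameter gamma on state sqrt(a)|0> + sqrt(b)|1>:
alpha^2 = 0.31, beta^2 = 0.69
P(|0>) = alpha^2 + gamma * beta^2
= 0.31 + 0.12 * 0.69
= 0.31 + 0.0828
= 0.3928

0.3928


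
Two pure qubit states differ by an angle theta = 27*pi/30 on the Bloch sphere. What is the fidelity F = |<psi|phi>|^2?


For states separated by angle theta on Bloch sphere:
F = cos^2(theta/2)
theta = 27*pi/30 = 2.8274
theta/2 = 1.4137
cos(theta/2) = 0.1564
F = 0.0245

0.0245


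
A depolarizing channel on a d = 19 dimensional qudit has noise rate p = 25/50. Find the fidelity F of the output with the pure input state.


F = (1-p) + p/d
= (1 - 0.5000) + 0.5000/19
= 0.5000 + 0.0263
= 0.5263

0.5263


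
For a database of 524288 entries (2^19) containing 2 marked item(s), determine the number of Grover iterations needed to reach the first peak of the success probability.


After j Grover iterations the success probability is P(j) = sin^2((2j+1)*theta), where sin(theta) = sqrt(k/N).
N = 2^19 = 524288, k = 2
sin(theta) = sqrt(k/N) = 0.001953125
theta = arcsin(sqrt(k/N)) = 0.001953126242 rad
P(j) reaches its first maximum when (2j+1)*theta is as close as possible to pi/2, i.e. j = round(pi/(4*theta) - 1/2).
pi/(4*theta) - 1/2 = 401.6236
(For comparison, the common estimate pi/4 * sqrt(N/k) = 402.1239; the exact maximiser is used here.)
Optimal iterations = 402

402


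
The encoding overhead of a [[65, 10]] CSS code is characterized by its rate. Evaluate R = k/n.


Code rate R = k/n
= 10/65
= 0.1538

0.1538


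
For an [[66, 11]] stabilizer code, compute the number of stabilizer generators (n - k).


For an [[n,k]] stabilizer code:
Number of stabilizer generators = n - k
= 66 - 11
= 55

55


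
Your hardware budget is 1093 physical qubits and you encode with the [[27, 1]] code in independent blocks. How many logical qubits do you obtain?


Each code block uses 27 physical qubits for 1 logical qubit(s).
Number of complete blocks = floor(1093 / 27) = 40
Logical qubits = 40 * 1
= 40

40


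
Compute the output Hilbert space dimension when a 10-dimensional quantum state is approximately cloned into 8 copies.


Output space = H^(tensor 8) where dim(H) = 10
dim = 10^8
= 100 (after 2 factors)
= 1000 (after 3 factors)
= 10000 (after 4 factors)
= 100000 (after 5 factors)
= 1000000 (after 6 factors)
= 10000000 (after 7 factors)
= 100000000 (after 8 factors)
= 100000000

100000000


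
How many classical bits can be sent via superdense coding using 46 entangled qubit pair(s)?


Superdense coding allows 2 classical bits per shared entangled pair.
46 pair(s) -> 2 * 46 = 92 classical bits

92


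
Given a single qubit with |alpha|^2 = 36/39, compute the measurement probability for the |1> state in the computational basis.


|alpha|^2 = 36/39 = 0.9231
|beta|^2 = 1 - 36/39 = 3/39 = 0.0769
P(|1>) = |beta|^2 = 0.0769

0.0769


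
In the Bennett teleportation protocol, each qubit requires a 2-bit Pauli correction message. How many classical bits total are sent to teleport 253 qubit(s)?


Quantum teleportation requires 2 classical bits per qubit teleported.
253 qubit(s) -> 2 * 253 = 506 classical bits

506


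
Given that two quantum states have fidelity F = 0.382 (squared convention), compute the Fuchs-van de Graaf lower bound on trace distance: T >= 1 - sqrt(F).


Fuchs-van de Graaf (squared-fidelity convention): 1 - sqrt(F) <= T <= sqrt(1 - F).
Lower bound: T >= 1 - sqrt(F)
sqrt(F) = sqrt(0.382) = 0.6181
T >= 1 - 0.6181
T >= 0.3819

0.3819


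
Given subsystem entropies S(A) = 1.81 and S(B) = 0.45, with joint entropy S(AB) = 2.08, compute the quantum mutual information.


I(A:B) = S(A) + S(B) - S(AB)
= 1.81 + 0.45 - 2.08
= 0.1800

0.1800


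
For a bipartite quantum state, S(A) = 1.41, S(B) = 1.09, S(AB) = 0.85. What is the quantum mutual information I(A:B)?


I(A:B) = S(A) + S(B) - S(AB)
= 1.41 + 1.09 - 0.85
= 1.6500

1.6500


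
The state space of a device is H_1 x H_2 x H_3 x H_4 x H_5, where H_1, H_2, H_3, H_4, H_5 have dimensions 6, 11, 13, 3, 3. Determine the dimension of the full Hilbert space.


dim(H_1 x H_2 x H_3 x H_4 x H_5) = 6 * 11 * 13 * 3 * 3
= 66 * 13 * 3 * 3
= 858 * 3 * 3
= 2574 * 3
= 7722

7722


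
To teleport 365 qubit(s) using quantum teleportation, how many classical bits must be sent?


Quantum teleportation requires 2 classical bits per qubit teleported.
365 qubit(s) -> 2 * 365 = 730 classical bits

730


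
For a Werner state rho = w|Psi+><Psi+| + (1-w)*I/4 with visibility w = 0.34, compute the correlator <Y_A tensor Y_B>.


|Psi+> = (|01> + |10>)/sqrt(2)
For the pure Bell state, <Y_A Y_B> = +1 (Bell-state Pauli correlator).
The maximally-mixed part I/4 has tr(I/4 * P tensor P) = 0 for any traceless Pauli P.
So <Y_A Y_B>_rho = w * (+1) + (1 - w) * 0
= 0.34 * (+1)
= 0.3400

0.3400


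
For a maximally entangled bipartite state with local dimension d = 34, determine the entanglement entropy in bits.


For a maximally entangled state in d x d:
S = log2(d) = log2(34)
= 5.0875

5.0875


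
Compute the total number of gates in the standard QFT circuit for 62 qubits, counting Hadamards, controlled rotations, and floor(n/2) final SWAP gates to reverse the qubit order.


Hadamard gates: 62
Controlled rotations: n*(n-1)/2 = 62*61/2 = 1891
SWAP gates: floor(n/2) = floor(62/2) = 31
Total = 62 + 1891 + 31
= 1984

1984


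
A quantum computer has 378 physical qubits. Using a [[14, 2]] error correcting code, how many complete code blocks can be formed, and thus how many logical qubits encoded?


Each code block uses 14 physical qubits for 2 logical qubit(s).
Number of complete blocks = floor(378 / 14) = 27
Logical qubits = 27 * 2
= 54

54


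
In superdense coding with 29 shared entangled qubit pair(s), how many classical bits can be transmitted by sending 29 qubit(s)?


Superdense coding allows 2 classical bits per shared entangled pair.
29 pair(s) -> 2 * 29 = 58 classical bits

58


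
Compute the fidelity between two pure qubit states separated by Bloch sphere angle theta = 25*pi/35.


For states separated by angle theta on Bloch sphere:
F = cos^2(theta/2)
theta = 25*pi/35 = 2.2440
theta/2 = 1.1220
cos(theta/2) = 0.4339
F = 0.1883

0.1883


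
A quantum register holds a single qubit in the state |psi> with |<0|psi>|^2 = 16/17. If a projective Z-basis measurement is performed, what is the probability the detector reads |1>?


|alpha|^2 = 16/17 = 0.9412
|beta|^2 = 1 - 16/17 = 1/17 = 0.0588
P(|1>) = |beta|^2 = 0.0588

0.0588


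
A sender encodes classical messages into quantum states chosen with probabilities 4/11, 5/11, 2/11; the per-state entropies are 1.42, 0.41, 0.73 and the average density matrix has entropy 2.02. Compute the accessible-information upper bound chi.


chi = S(rho) - sum_i p_i * S(rho_i)
Weighted entropy = 4/11 * 1.42 + 5/11 * 0.41 + 2/11 * 0.73
= 0.8355
chi = 2.02 - 0.8355
= 1.1845

1.1845


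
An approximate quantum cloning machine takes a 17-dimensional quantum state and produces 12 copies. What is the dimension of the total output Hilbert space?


Output space = H^(tensor 12) where dim(H) = 17
dim = 17^12
= 289 (after 2 factors)
= 4913 (after 3 factors)
= 83521 (after 4 factors)
= 1419857 (after 5 factors)
= 24137569 (after 6 factors)
= 410338673 (after 7 factors)
= 6975757441 (after 8 factors)
= 118587876497 (after 9 factors)
= 2015993900449 (after 10 factors)
= 34271896307633 (after 11 factors)
= 582622237229761 (after 12 factors)
= 582622237229761

582622237229761


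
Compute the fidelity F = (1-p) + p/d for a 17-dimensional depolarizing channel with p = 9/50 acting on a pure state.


F = (1-p) + p/d
= (1 - 0.1800) + 0.1800/17
= 0.8200 + 0.0106
= 0.8306

0.8306


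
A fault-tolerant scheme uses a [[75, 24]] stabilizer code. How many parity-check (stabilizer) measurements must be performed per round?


For an [[n,k]] stabilizer code:
Number of stabilizer generators = n - k
= 75 - 24
= 51

51


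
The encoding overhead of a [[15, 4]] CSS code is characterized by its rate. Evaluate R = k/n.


Code rate R = k/n
= 4/15
= 0.2667

0.2667


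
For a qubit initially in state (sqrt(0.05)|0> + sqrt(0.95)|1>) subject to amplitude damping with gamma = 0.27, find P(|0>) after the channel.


For amplitude damping with parameter gamma on state sqrt(a)|0> + sqrt(b)|1>:
alpha^2 = 0.05, beta^2 = 0.95
P(|0>) = alpha^2 + gamma * beta^2
= 0.05 + 0.27 * 0.95
= 0.05 + 0.2565
= 0.3065

0.3065


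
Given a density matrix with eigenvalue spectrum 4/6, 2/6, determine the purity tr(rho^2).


tr(rho^2) = sum of eigenvalues squared
= (4/6)^2 + (2/6)^2
= (16 + 4) / 36
= 20/36
= 0.5556

0.5556


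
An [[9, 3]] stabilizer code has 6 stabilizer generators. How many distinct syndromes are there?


Each stabilizer generator gives a binary (+1 or -1) measurement outcome.
With 6 independent generators:
Total syndromes = 2^6
= 64

64


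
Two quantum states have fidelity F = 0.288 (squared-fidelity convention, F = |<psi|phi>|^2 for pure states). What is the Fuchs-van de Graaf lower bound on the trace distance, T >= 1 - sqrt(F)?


Fuchs-van de Graaf (squared-fidelity convention): 1 - sqrt(F) <= T <= sqrt(1 - F).
Lower bound: T >= 1 - sqrt(F)
sqrt(F) = sqrt(0.288) = 0.5367
T >= 1 - 0.5367
T >= 0.4633

0.4633
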